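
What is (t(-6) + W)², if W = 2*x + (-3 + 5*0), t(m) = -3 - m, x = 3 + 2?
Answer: 100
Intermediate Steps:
x = 5
W = 7 (W = 2*5 + (-3 + 5*0) = 10 + (-3 + 0) = 10 - 3 = 7)
(t(-6) + W)² = ((-3 - 1*(-6)) + 7)² = ((-3 + 6) + 7)² = (3 + 7)² = 10² = 100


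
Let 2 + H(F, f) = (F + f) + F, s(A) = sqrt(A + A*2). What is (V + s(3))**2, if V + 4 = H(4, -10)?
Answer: 25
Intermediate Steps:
s(A) = sqrt(3)*sqrt(A) (s(A) = sqrt(A + 2*A) = sqrt(3*A) = sqrt(3)*sqrt(A))
H(F, f) = -2 + f + 2*F (H(F, f) = -2 + ((F + f) + F) = -2 + (f + 2*F) = -2 + f + 2*F)
V = -8 (V = -4 + (-2 - 10 + 2*4) = -4 + (-2 - 10 + 8) = -4 - 4 = -8)
(V + s(3))**2 = (-8 + sqrt(3)*sqrt(3))**2 = (-8 + 3)**2 = (-5)**2 = 25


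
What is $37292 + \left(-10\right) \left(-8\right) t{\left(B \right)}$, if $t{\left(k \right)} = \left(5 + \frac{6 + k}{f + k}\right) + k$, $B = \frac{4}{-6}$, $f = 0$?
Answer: $\frac{110996}{3} \approx 36999.0$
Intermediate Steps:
$B = - \frac{2}{3}$ ($B = 4 \left(- \frac{1}{6}\right) = - \frac{2}{3} \approx -0.66667$)
$t{\left(k \right)} = 5 + k + \frac{6 + k}{k}$ ($t{\left(k \right)} = \left(5 + \frac{6 + k}{0 + k}\right) + k = \left(5 + \frac{6 + k}{k}\right) + k = 5 + k + \frac{6 + k}{k}$)
$37292 + \left(-10\right) \left(-8\right) t{\left(B \right)} = 37292 + \left(-10\right) \left(-8\right) \left(6 - \frac{2}{3} + \frac{6}{- \frac{2}{3}}\right) = 37292 + 80 \left(6 - \frac{2}{3} + 6 \left(- \frac{3}{2}\right)\right) = 37292 + 80 \left(6 - \frac{2}{3} - 9\right) = 37292 + 80 \left(- \frac{11}{3}\right) = 37292 - \frac{880}{3} = \frac{110996}{3}$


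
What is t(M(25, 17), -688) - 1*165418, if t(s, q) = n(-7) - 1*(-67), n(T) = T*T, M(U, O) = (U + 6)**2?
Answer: -165302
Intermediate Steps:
M(U, O) = (6 + U)**2
n(T) = T**2
t(s, q) = 116 (t(s, q) = (-7)**2 - 1*(-67) = 49 + 67 = 116)
t(M(25, 17), -688) - 1*165418 = 116 - 1*165418 = 116 - 165418 = -165302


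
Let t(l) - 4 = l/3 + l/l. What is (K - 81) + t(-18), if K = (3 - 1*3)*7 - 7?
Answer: -89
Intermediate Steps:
t(l) = 5 + l/3 (t(l) = 4 + (l/3 + l/l) = 4 + (l*(⅓) + 1) = 4 + (l/3 + 1) = 4 + (1 + l/3) = 5 + l/3)
K = -7 (K = (3 - 3)*7 - 7 = 0*7 - 7 = 0 - 7 = -7)
(K - 81) + t(-18) = (-7 - 81) + (5 + (⅓)*(-18)) = -88 + (5 - 6) = -88 - 1 = -89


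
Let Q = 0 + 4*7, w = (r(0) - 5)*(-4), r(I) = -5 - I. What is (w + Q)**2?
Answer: 4624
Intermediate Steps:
w = 40 (w = ((-5 - 1*0) - 5)*(-4) = ((-5 + 0) - 5)*(-4) = (-5 - 5)*(-4) = -10*(-4) = 40)
Q = 28 (Q = 0 + 28 = 28)
(w + Q)**2 = (40 + 28)**2 = 68**2 = 4624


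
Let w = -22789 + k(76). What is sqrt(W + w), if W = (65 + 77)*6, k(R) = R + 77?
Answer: 2*I*sqrt(5446) ≈ 147.59*I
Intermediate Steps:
k(R) = 77 + R
W = 852 (W = 142*6 = 852)
w = -22636 (w = -22789 + (77 + 76) = -22789 + 153 = -22636)
sqrt(W + w) = sqrt(852 - 22636) = sqrt(-21784) = 2*I*sqrt(5446)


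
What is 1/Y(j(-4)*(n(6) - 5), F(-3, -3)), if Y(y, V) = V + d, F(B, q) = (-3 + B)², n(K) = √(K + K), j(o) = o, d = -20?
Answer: 1/16 ≈ 0.062500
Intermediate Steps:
n(K) = √2*√K (n(K) = √(2*K) = √2*√K)
Y(y, V) = -20 + V (Y(y, V) = V - 20 = -20 + V)
1/Y(j(-4)*(n(6) - 5), F(-3, -3)) = 1/(-20 + (-3 - 3)²) = 1/(-20 + (-6)²) = 1/(-20 + 36) = 1/16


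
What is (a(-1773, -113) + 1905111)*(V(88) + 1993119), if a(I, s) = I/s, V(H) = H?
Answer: 3797311854924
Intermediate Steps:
(a(-1773, -113) + 1905111)*(V(88) + 1993119) = (-1773/(-113) + 1905111)*(88 + 1993119) = (-1773*(-1/113) + 1905111)*1993207 = (1773/113 + 1905111)*1993207 = (215279316/113)*1993207 = 3797311854924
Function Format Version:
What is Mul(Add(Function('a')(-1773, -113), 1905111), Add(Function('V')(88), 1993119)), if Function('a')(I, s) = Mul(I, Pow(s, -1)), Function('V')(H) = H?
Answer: 3797311854924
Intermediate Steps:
Mul(Add(Function('a')(-1773, -113), 1905111), Add(Function('V')(88), 1993119)) = Mul(Add(Mul(-1773, Pow(-113, -1)), 1905111), Add(88, 1993119)) = Mul(Add(Mul(-1773, Rational(-1, 113)), 1905111), 1993207) = Mul(Add(Rational(1773, 113), 1905111), 1993207) = Mul(Rational(215279316, 113), 1993207) = 3797311854924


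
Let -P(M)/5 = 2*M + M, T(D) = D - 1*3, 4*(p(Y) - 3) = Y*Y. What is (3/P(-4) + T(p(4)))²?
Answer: 6561/400 ≈ 16.402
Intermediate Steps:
p(Y) = 3 + Y²/4 (p(Y) = 3 + (Y*Y)/4 = 3 + Y²/4)
T(D) = -3 + D (T(D) = D - 3 = -3 + D)
P(M) = -15*M (P(M) = -5*(2*M + M) = -15*M)
(3/P(-4) + T(p(4)))² = (3/((-15*(-4))) + (-3 + (3 + (¼)*4²)))² = (3/60 + (-3 + (3 + (¼)*16)))² = (3*(1/60) + (-3 + (3 + 4)))² = (1/20 + (-3 + 7))² = (1/20 + 4)² = (81/20)² = 6561/400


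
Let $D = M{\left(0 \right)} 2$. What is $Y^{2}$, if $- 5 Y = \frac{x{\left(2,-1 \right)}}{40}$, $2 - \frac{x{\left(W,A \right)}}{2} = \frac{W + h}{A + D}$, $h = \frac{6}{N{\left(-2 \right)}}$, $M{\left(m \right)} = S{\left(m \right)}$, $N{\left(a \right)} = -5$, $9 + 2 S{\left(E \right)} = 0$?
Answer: $\frac{169}{390625} \approx 0.00043264$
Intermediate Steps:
$S{\left(E \right)} = - \frac{9}{2}$ ($S{\left(E \right)} = - \frac{9}{2} + \frac{1}{2} \cdot 0 = - \frac{9}{2} + 0 = - \frac{9}{2}$)
$M{\left(m \right)} = - \frac{9}{2}$
$h = - \frac{6}{5}$ ($h = \frac{6}{-5} = 6 \left(- \frac{1}{5}\right) = - \frac{6}{5} \approx -1.2$)
$D = -9$ ($D = \left(- \frac{9}{2}\right) 2 = -9$)
$x{\left(W,A \right)} = 4 - \frac{2 \left(- \frac{6}{5} + W\right)}{-9 + A}$ ($x{\left(W,A \right)} = 4 - 2 \frac{W - \frac{6}{5}}{A - 9} = 4 - 2 \frac{- \frac{6}{5} + W}{-9 + A} = 4 - \frac{2 \left(- \frac{6}{5} + W\right)}{-9 + A}$)
$Y = - \frac{13}{625}$ ($Y = - \frac{\frac{2 \left(-84 - 10 + 10 \left(-1\right)\right)}{5 \left(-9 - 1\right)} \frac{1}{40}}{5} = - \frac{\frac{2 \left(-84 - 10 - 10\right)}{5 \left(-10\right)} \frac{1}{40}}{5} = - \frac{\frac{2}{5} \left(- \frac{1}{10}\right) \left(-104\right) \frac{1}{40}}{5} = - \frac{\frac{104}{25} \cdot \frac{1}{40}}{5} = \left(- \frac{1}{5}\right) \frac{13}{125} = - \frac{13}{625} \approx -0.0208$)
$Y^{2} = \left(- \frac{13}{625}\right)^{2} = \frac{169}{390625}$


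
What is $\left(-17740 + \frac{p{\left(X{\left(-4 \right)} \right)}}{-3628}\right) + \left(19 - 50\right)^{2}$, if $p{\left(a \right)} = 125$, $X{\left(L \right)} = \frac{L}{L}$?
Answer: $- \frac{60874337}{3628} \approx -16779.0$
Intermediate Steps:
$X{\left(L \right)} = 1$
$\left(-17740 + \frac{p{\left(X{\left(-4 \right)} \right)}}{-3628}\right) + \left(19 - 50\right)^{2} = \left(-17740 + \frac{125}{-3628}\right) + \left(19 - 50\right)^{2} = \left(-17740 + 125 \left(- \frac{1}{3628}\right)\right) + \left(-31\right)^{2} = \left(-17740 - \frac{125}{3628}\right) + 961 = - \frac{64360845}{3628} + 961 = - \frac{60874337}{3628}$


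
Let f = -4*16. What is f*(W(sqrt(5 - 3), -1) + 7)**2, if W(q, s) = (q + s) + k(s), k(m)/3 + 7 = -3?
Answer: -36992 + 3072*sqrt(2) ≈ -32648.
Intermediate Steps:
k(m) = -30 (k(m) = -21 + 3*(-3) = -21 - 9 = -30)
W(q, s) = -30 + q + s (W(q, s) = (q + s) - 30 = -30 + q + s)
f = -64
f*(W(sqrt(5 - 3), -1) + 7)**2 = -64*((-30 + sqrt(5 - 3) - 1) + 7)**2 = -64*((-30 + sqrt(2) - 1) + 7)**2 = -64*((-31 + sqrt(2)) + 7)**2 = -64*(-24 + sqrt(2))**2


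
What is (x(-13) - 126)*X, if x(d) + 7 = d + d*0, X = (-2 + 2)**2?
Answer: 0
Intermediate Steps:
X = 0 (X = 0**2 = 0)
x(d) = -7 + d (x(d) = -7 + (d + d*0) = -7 + (d + 0) = -7 + d)
(x(-13) - 126)*X = ((-7 - 13) - 126)*0 = (-20 - 126)*0 = -146*0 = 0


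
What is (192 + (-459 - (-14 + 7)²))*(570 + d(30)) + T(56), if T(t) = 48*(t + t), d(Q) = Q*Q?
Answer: -459144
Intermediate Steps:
d(Q) = Q²
T(t) = 96*t (T(t) = 48*(2*t) = 96*t)
(192 + (-459 - (-14 + 7)²))*(570 + d(30)) + T(56) = (192 + (-459 - (-14 + 7)²))*(570 + 30²) + 96*56 = (192 + (-459 - 1*(-7)²))*(570 + 900) + 5376 = (192 + (-459 - 1*49))*1470 + 5376 = (192 + (-459 - 49))*1470 + 5376 = (192 - 508)*1470 + 5376 = -316*1470 + 5376 = -464520 + 5376 = -459144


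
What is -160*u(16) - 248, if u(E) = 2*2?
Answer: -888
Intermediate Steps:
u(E) = 4
-160*u(16) - 248 = -160*4 - 248 = -640 - 248 = -888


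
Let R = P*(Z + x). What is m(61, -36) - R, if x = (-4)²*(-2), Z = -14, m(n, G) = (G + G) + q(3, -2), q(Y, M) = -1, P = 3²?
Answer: 341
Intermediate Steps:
P = 9
m(n, G) = -1 + 2*G (m(n, G) = (G + G) - 1 = 2*G - 1 = -1 + 2*G)
x = -32 (x = 16*(-2) = -32)
R = -414 (R = 9*(-14 - 32) = 9*(-46) = -414)
m(61, -36) - R = (-1 + 2*(-36)) - 1*(-414) = (-1 - 72) + 414 = -73 + 414 = 341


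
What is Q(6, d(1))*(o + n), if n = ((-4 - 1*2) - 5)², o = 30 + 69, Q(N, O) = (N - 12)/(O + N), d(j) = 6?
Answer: -110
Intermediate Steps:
Q(N, O) = (-12 + N)/(N + O)
o = 99
n = 121 (n = ((-4 - 2) - 5)² = (-6 - 5)² = (-11)² = 121)
Q(6, d(1))*(o + n) = ((-12 + 6)/(6 + 6))*(99 + 121) = (-6/12)*220 = ((1/12)*(-6))*220 = -½*220 = -110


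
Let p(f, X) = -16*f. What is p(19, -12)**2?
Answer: 92416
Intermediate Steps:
p(19, -12)**2 = (-16*19)**2 = (-304)**2 = 92416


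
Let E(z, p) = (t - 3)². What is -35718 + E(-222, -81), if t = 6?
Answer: -35709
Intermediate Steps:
E(z, p) = 9 (E(z, p) = (6 - 3)² = 3² = 9)
-35718 + E(-222, -81) = -35718 + 9 = -35709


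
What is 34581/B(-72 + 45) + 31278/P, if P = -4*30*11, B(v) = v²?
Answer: 1269181/53460 ≈ 23.741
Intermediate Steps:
P = -1320 (P = -120*11 = -1320)
34581/B(-72 + 45) + 31278/P = 34581/((-72 + 45)²) + 31278/(-1320) = 34581/((-27)²) + 31278*(-1/1320) = 34581/729 - 5213/220 = 34581*(1/729) - 5213/220 = 11527/243 - 5213/220 = 1269181/53460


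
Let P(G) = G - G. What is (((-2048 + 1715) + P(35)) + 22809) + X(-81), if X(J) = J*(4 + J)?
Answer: 28713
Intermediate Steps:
P(G) = 0
(((-2048 + 1715) + P(35)) + 22809) + X(-81) = (((-2048 + 1715) + 0) + 22809) - 81*(4 - 81) = ((-333 + 0) + 22809) - 81*(-77) = (-333 + 22809) + 6237 = 22476 + 6237 = 28713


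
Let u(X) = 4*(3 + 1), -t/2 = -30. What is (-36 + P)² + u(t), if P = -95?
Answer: 17177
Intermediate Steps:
t = 60 (t = -2*(-30) = 60)
u(X) = 16 (u(X) = 4*4 = 16)
(-36 + P)² + u(t) = (-36 - 95)² + 16 = (-131)² + 16 = 17161 + 16 = 17177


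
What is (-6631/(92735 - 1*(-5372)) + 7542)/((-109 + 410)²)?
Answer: 739916363/8888592307 ≈ 0.083243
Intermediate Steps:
(-6631/(92735 - 1*(-5372)) + 7542)/((-109 + 410)²) = (-6631/(92735 + 5372) + 7542)/(301²) = (-6631/98107 + 7542)/90601 = (-6631*1/98107 + 7542)*(1/90601) = (-6631/98107 + 7542)*(1/90601) = (739916363/98107)*(1/90601) = 739916363/8888592307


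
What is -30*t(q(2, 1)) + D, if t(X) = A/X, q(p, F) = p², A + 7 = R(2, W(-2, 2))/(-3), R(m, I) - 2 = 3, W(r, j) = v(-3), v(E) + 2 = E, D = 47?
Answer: 112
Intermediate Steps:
v(E) = -2 + E
W(r, j) = -5 (W(r, j) = -2 - 3 = -5)
R(m, I) = 5 (R(m, I) = 2 + 3 = 5)
A = -26/3 (A = -7 + 5/(-3) = -7 + 5*(-⅓) = -7 - 5/3 = -26/3 ≈ -8.6667)
t(X) = -26/(3*X)
-30*t(q(2, 1)) + D = -(-260)/(2²) + 47 = -(-260)/4 + 47 = -30*(-13/6) + 47 = 65 + 47 = 112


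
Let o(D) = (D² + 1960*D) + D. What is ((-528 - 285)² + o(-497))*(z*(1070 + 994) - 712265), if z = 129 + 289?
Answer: -10028303193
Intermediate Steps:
z = 418
o(D) = D² + 1961*D
((-528 - 285)² + o(-497))*(z*(1070 + 994) - 712265) = ((-528 - 285)² - 497*(1961 - 497))*(418*(1070 + 994) - 712265) = ((-813)² - 497*1464)*(418*2064 - 712265) = (660969 - 727608)*(862752 - 712265) = -66639*150487 = -10028303193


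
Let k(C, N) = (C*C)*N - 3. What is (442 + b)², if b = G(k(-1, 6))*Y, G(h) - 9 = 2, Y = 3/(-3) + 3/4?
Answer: 3087049/16 ≈ 1.9294e+5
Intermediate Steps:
k(C, N) = -3 + N*C² (k(C, N) = C²*N - 3 = N*C² - 3 = -3 + N*C²)
Y = -¼ (Y = 3*(-⅓) + 3*(¼) = -1 + ¾ = -¼ ≈ -0.25000)
G(h) = 11 (G(h) = 9 + 2 = 11)
b = -11/4 (b = 11*(-¼) = -11/4 ≈ -2.7500)
(442 + b)² = (442 - 11/4)² = (1757/4)² = 3087049/16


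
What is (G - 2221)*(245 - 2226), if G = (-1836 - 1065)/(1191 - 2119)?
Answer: 4077268447/928 ≈ 4.3936e+6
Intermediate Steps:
G = 2901/928 (G = -2901/(-928) = -2901*(-1/928) = 2901/928 ≈ 3.1261)
(G - 2221)*(245 - 2226) = (2901/928 - 2221)*(245 - 2226) = -2058187/928*(-1981) = 4077268447/928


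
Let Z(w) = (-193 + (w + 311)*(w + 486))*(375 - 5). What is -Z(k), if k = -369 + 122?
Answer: -5588110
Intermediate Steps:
k = -247
Z(w) = -71410 + 370*(311 + w)*(486 + w) (Z(w) = (-193 + (311 + w)*(486 + w))*370 = -71410 + 370*(311 + w)*(486 + w))
-Z(k) = -(55852610 + 370*(-247)² + 294890*(-247)) = -(55852610 + 370*61009 - 72837830) = -(55852610 + 22573330 - 72837830) = -1*5588110 = -5588110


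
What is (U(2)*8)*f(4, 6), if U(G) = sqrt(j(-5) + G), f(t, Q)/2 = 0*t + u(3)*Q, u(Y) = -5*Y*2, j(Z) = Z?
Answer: -2880*I*sqrt(3) ≈ -4988.3*I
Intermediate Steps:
u(Y) = -10*Y
f(t, Q) = -60*Q (f(t, Q) = 2*(0*t + (-10*3)*Q) = 2*(0 - 30*Q) = 2*(-30*Q) = -60*Q)
U(G) = sqrt(-5 + G)
(U(2)*8)*f(4, 6) = (sqrt(-5 + 2)*8)*(-60*6) = (sqrt(-3)*8)*(-360) = ((I*sqrt(3))*8)*(-360) = (8*I*sqrt(3))*(-360) = -2880*I*sqrt(3)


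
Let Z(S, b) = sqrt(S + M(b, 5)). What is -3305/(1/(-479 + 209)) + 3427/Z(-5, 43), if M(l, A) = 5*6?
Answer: 4465177/5 ≈ 8.9304e+5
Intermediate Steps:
M(l, A) = 30
Z(S, b) = sqrt(30 + S) (Z(S, b) = sqrt(S + 30) = sqrt(30 + S))
-3305/(1/(-479 + 209)) + 3427/Z(-5, 43) = -3305/(1/(-479 + 209)) + 3427/(sqrt(30 - 5)) = -3305/(1/(-270)) + 3427/(sqrt(25)) = -3305/(-1/270) + 3427/5 = -3305*(-270) + 3427*(1/5) = 892350 + 3427/5 = 4465177/5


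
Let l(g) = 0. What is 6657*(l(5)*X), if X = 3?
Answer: 0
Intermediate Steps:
6657*(l(5)*X) = 6657*(0*3) = 6657*0 = 0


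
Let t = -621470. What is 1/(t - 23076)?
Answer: -1/644546 ≈ -1.5515e-6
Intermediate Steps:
1/(t - 23076) = 1/(-621470 - 23076) = 1/(-644546) = -1/644546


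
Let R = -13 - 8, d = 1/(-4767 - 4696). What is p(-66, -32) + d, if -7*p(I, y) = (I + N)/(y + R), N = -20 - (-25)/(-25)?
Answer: -823652/3510773 ≈ -0.23461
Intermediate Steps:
d = -1/9463 (d = 1/(-9463) = -1/9463 ≈ -0.00010567)
R = -21
N = -21 (N = -20 - (-25)*(-1)/25 = -20 - 1*1 = -20 - 1 = -21)
p(I, y) = -(-21 + I)/(7*(-21 + y)) (p(I, y) = -(I - 21)/(7*(y - 21)) = -(-21 + I)/(7*(-21 + y)))
p(-66, -32) + d = (21 - 1*(-66))/(7*(-21 - 32)) - 1/9463 = (1/7)*(21 + 66)/(-53) - 1/9463 = (1/7)*(-1/53)*87 - 1/9463 = -87/371 - 1/9463 = -823652/3510773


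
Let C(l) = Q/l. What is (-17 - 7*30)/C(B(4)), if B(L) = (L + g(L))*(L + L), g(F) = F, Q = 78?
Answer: -7264/39 ≈ -186.26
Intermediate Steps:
B(L) = 4*L**2 (B(L) = (L + L)*(L + L) = (2*L)*(2*L) = 4*L**2)
C(l) = 78/l
(-17 - 7*30)/C(B(4)) = (-17 - 7*30)/((78/((4*4**2)))) = (-17 - 210)/((78/((4*16)))) = -227/(78/64) = -227/(78*(1/64)) = -227/39/32 = -227*32/39 = -7264/39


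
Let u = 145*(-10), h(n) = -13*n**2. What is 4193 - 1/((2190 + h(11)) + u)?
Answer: 3492770/833 ≈ 4193.0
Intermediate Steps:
u = -1450
4193 - 1/((2190 + h(11)) + u) = 4193 - 1/((2190 - 13*11**2) - 1450) = 4193 - 1/((2190 - 13*121) - 1450) = 4193 - 1/((2190 - 1573) - 1450) = 4193 - 1/(617 - 1450) = 4193 - 1/(-833) = 4193 - 1*(-1/833) = 4193 + 1/833 = 3492770/833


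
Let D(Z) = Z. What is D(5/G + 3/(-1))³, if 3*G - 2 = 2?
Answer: 27/64 ≈ 0.42188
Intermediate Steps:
G = 4/3 (G = ⅔ + (⅓)*2 = ⅔ + ⅔ = 4/3 ≈ 1.3333)
D(5/G + 3/(-1))³ = (5/(4/3) + 3/(-1))³ = (5*(¾) + 3*(-1))³ = (15/4 - 3)³ = (¾)³ = 27/64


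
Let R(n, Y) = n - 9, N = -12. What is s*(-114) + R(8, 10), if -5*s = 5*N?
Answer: -1369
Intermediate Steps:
s = 12 (s = -(-12) = -⅕*(-60) = 12)
R(n, Y) = -9 + n
s*(-114) + R(8, 10) = 12*(-114) + (-9 + 8) = -1368 - 1 = -1369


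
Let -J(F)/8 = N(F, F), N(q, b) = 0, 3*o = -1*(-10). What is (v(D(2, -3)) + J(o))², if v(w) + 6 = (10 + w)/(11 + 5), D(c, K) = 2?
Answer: 441/16 ≈ 27.563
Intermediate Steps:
o = 10/3 (o = (-1*(-10))/3 = (⅓)*10 = 10/3 ≈ 3.3333)
v(w) = -43/8 + w/16 (v(w) = -6 + (10 + w)/(11 + 5) = -6 + (10 + w)/16 = -6 + (10 + w)*(1/16) = -6 + (5/8 + w/16) = -43/8 + w/16)
J(F) = 0 (J(F) = -8*0 = 0)
(v(D(2, -3)) + J(o))² = ((-43/8 + (1/16)*2) + 0)² = ((-43/8 + ⅛) + 0)² = (-21/4 + 0)² = (-21/4)² = 441/16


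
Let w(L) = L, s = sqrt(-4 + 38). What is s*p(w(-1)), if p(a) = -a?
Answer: sqrt(34) ≈ 5.8309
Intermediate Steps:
s = sqrt(34) ≈ 5.8309
s*p(w(-1)) = sqrt(34)*(-1*(-1)) = sqrt(34)*1 = sqrt(34)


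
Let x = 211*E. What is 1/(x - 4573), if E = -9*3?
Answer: -1/10270 ≈ -9.7371e-5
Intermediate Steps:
E = -27
x = -5697 (x = 211*(-27) = -5697)
1/(x - 4573) = 1/(-5697 - 4573) = 1/(-10270) = -1/10270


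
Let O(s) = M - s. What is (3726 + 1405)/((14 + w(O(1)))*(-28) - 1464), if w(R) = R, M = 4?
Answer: -5131/1940 ≈ -2.6448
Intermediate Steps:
O(s) = 4 - s
(3726 + 1405)/((14 + w(O(1)))*(-28) - 1464) = (3726 + 1405)/((14 + (4 - 1*1))*(-28) - 1464) = 5131/((14 + (4 - 1))*(-28) - 1464) = 5131/((14 + 3)*(-28) - 1464) = 5131/(17*(-28) - 1464) = 5131/(-476 - 1464) = 5131/(-1940) = 5131*(-1/1940) = -5131/1940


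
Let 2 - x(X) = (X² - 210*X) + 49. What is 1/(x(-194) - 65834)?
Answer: -1/144257 ≈ -6.9321e-6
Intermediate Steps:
x(X) = -47 - X² + 210*X (x(X) = 2 - ((X² - 210*X) + 49) = 2 - (49 + X² - 210*X) = 2 + (-49 - X² + 210*X) = -47 - X² + 210*X)
1/(x(-194) - 65834) = 1/((-47 - 1*(-194)² + 210*(-194)) - 65834) = 1/((-47 - 1*37636 - 40740) - 65834) = 1/((-47 - 37636 - 40740) - 65834) = 1/(-78423 - 65834) = 1/(-144257) = -1/144257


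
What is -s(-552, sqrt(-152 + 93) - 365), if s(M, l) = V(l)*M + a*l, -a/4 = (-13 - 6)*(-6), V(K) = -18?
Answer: -176376 + 456*I*sqrt(59) ≈ -1.7638e+5 + 3502.6*I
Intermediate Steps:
a = -456 (a = -4*(-13 - 6)*(-6) = -(-76)*(-6) = -4*114 = -456)
s(M, l) = -456*l - 18*M (s(M, l) = -18*M - 456*l = -456*l - 18*M)
-s(-552, sqrt(-152 + 93) - 365) = -(-456*(sqrt(-152 + 93) - 365) - 18*(-552)) = -(-456*(sqrt(-59) - 365) + 9936) = -(-456*(I*sqrt(59) - 365) + 9936) = -(-456*(-365 + I*sqrt(59)) + 9936) = -((166440 - 456*I*sqrt(59)) + 9936) = -(176376 - 456*I*sqrt(59)) = -176376 + 456*I*sqrt(59)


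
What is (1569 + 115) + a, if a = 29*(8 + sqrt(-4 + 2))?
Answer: 1916 + 29*I*sqrt(2) ≈ 1916.0 + 41.012*I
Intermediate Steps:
a = 232 + 29*I*sqrt(2) (a = 29*(8 + sqrt(-2)) = 29*(8 + I*sqrt(2)) = 232 + 29*I*sqrt(2) ≈ 232.0 + 41.012*I)
(1569 + 115) + a = (1569 + 115) + (232 + 29*I*sqrt(2)) = 1684 + (232 + 29*I*sqrt(2)) = 1916 + 29*I*sqrt(2)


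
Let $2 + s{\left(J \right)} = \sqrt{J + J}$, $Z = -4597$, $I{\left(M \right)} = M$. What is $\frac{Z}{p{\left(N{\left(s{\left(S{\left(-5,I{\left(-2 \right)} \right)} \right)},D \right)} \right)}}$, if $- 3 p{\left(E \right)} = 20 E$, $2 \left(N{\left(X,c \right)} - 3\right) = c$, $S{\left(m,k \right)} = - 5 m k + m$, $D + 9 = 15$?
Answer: $\frac{4597}{40} \approx 114.93$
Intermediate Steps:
$D = 6$ ($D = -9 + 15 = 6$)
$S{\left(m,k \right)} = m - 5 k m$ ($S{\left(m,k \right)} = - 5 k m + m = m - 5 k m$)
$s{\left(J \right)} = -2 + \sqrt{2} \sqrt{J}$ ($s{\left(J \right)} = -2 + \sqrt{J + J} = -2 + \sqrt{2 J} = -2 + \sqrt{2} \sqrt{J}$)
$N{\left(X,c \right)} = 3 + \frac{c}{2}$
$p{\left(E \right)} = - \frac{20 E}{3}$
$\frac{Z}{p{\left(N{\left(s{\left(S{\left(-5,I{\left(-2 \right)} \right)} \right)},D \right)} \right)}} = - \frac{4597}{\left(- \frac{20}{3}\right) \left(3 + \frac{1}{2} \cdot 6\right)} = - \frac{4597}{\left(- \frac{20}{3}\right) \left(3 + 3\right)} = - \frac{4597}{\left(- \frac{20}{3}\right) 6} = - \frac{4597}{-40} = \left(-4597\right) \left(- \frac{1}{40}\right) = \frac{4597}{40}$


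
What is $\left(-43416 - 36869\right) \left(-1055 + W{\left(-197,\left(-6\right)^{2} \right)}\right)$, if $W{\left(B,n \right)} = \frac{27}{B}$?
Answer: $\frac{16688200670}{197} \approx 8.4712 \cdot 10^{7}$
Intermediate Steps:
$\left(-43416 - 36869\right) \left(-1055 + W{\left(-197,\left(-6\right)^{2} \right)}\right) = \left(-43416 - 36869\right) \left(-1055 + \frac{27}{-197}\right) = - 80285 \left(-1055 + 27 \left(- \frac{1}{197}\right)\right) = - 80285 \left(-1055 - \frac{27}{197}\right) = \left(-80285\right) \left(- \frac{207862}{197}\right) = \frac{16688200670}{197}$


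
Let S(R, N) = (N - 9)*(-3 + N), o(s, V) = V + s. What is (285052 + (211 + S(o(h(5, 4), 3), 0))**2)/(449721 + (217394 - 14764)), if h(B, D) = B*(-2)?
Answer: 341696/652351 ≈ 0.52379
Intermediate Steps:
h(B, D) = -2*B
S(R, N) = (-9 + N)*(-3 + N)
(285052 + (211 + S(o(h(5, 4), 3), 0))**2)/(449721 + (217394 - 14764)) = (285052 + (211 + (27 + 0**2 - 12*0))**2)/(449721 + (217394 - 14764)) = (285052 + (211 + (27 + 0 + 0))**2)/(449721 + 202630) = (285052 + (211 + 27)**2)/652351 = (285052 + 238**2)*(1/652351) = (285052 + 56644)*(1/652351) = 341696*(1/652351) = 341696/652351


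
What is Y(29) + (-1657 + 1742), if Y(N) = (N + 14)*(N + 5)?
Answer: 1547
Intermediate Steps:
Y(N) = (5 + N)*(14 + N) (Y(N) = (14 + N)*(5 + N) = (5 + N)*(14 + N))
Y(29) + (-1657 + 1742) = (70 + 29**2 + 19*29) + (-1657 + 1742) = (70 + 841 + 551) + 85 = 1462 + 85 = 1547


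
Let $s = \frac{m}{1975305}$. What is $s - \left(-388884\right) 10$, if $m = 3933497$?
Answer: $\frac{7681649029697}{1975305} \approx 3.8888 \cdot 10^{6}$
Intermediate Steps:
$s = \frac{3933497}{1975305} \approx 1.9913$
$s - \left(-388884\right) 10 = \frac{3933497}{1975305} - \left(-388884\right) 10 = \frac{3933497}{1975305} - -3888840 = \frac{3933497}{1975305} + 3888840 = \frac{7681649029697}{1975305}$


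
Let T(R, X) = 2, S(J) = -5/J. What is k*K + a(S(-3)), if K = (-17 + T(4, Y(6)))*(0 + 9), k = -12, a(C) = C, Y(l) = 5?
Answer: 4865/3 ≈ 1621.7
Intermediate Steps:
K = -135 (K = (-17 + 2)*(0 + 9) = -15*9 = -135)
k*K + a(S(-3)) = -12*(-135) - 5/(-3) = 1620 - 5*(-⅓) = 1620 + 5/3 = 4865/3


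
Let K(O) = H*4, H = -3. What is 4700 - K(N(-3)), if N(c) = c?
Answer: 4712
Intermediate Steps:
K(O) = -12 (K(O) = -3*4 = -12)
4700 - K(N(-3)) = 4700 - 1*(-12) = 4700 + 12 = 4712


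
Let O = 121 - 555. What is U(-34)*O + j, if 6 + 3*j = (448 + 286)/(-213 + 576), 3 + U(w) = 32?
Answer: -13707598/1089 ≈ -12587.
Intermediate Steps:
U(w) = 29 (U(w) = -3 + 32 = 29)
O = -434
j = -1444/1089 (j = -2 + ((448 + 286)/(-213 + 576))/3 = -2 + (734/363)/3 = -2 + (734*(1/363))/3 = -2 + (⅓)*(734/363) = -2 + 734/1089 = -1444/1089 ≈ -1.3260)
U(-34)*O + j = 29*(-434) - 1444/1089 = -12586 - 1444/1089 = -13707598/1089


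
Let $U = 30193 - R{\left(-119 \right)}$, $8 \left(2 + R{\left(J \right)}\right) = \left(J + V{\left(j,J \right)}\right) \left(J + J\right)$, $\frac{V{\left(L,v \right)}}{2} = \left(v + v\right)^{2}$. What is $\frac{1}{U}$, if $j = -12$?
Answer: $\frac{4}{13587891} \approx 2.9438 \cdot 10^{-7}$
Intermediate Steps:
$V{\left(L,v \right)} = 8 v^{2}$ ($V{\left(L,v \right)} = 2 \left(v + v\right)^{2} = 2 \left(2 v\right)^{2} = 2 \cdot 4 v^{2} = 8 v^{2}$)
$R{\left(J \right)} = -2 + \frac{J \left(J + 8 J^{2}\right)}{4}$ ($R{\left(J \right)} = -2 + \frac{\left(J + 8 J^{2}\right) \left(J + J\right)}{8} = -2 + \frac{\left(J + 8 J^{2}\right) 2 J}{8} = -2 + \frac{2 J \left(J + 8 J^{2}\right)}{8} = -2 + \frac{J \left(J + 8 J^{2}\right)}{4}$)
$U = \frac{13587891}{4}$ ($U = 30193 - \left(-2 + 2 \left(-119\right)^{3} + \frac{\left(-119\right)^{2}}{4}\right) = 30193 - \left(-2 + 2 \left(-1685159\right) + \frac{1}{4} \cdot 14161\right) = 30193 - \left(-2 - 3370318 + \frac{14161}{4}\right) = 30193 - - \frac{13467119}{4} = 30193 + \frac{13467119}{4} = \frac{13587891}{4} \approx 3.397 \cdot 10^{6}$)
$\frac{1}{U} = \frac{1}{\frac{13587891}{4}} = \frac{4}{13587891}$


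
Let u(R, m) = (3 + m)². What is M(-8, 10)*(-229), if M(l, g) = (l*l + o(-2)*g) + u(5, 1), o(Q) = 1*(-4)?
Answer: -9160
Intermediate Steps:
o(Q) = -4
M(l, g) = 16 + l² - 4*g (M(l, g) = (l*l - 4*g) + (3 + 1)² = (l² - 4*g) + 4² = (l² - 4*g) + 16 = 16 + l² - 4*g)
M(-8, 10)*(-229) = (16 + (-8)² - 4*10)*(-229) = (16 + 64 - 40)*(-229) = 40*(-229) = -9160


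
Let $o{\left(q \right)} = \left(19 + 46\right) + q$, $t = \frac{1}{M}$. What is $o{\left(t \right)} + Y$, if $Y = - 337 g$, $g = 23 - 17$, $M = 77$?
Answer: $- \frac{150688}{77} \approx -1957.0$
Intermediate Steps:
$g = 6$
$Y = -2022$ ($Y = \left(-337\right) 6 = -2022$)
$t = \frac{1}{77} \approx 0.012987$
$o{\left(q \right)} = 65 + q$
$o{\left(t \right)} + Y = \left(65 + \frac{1}{77}\right) - 2022 = \frac{5006}{77} - 2022 = - \frac{150688}{77}$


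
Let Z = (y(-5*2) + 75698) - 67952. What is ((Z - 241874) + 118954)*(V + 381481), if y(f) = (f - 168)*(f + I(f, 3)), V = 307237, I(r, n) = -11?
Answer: -76747979048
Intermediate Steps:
y(f) = (-168 + f)*(-11 + f) (y(f) = (f - 168)*(f - 11) = (-168 + f)*(-11 + f))
Z = 11484 (Z = ((1848 + (-5*2)² - (-895)*2) + 75698) - 67952 = ((1848 + (-10)² - 179*(-10)) + 75698) - 67952 = ((1848 + 100 + 1790) + 75698) - 67952 = (3738 + 75698) - 67952 = 79436 - 67952 = 11484)
((Z - 241874) + 118954)*(V + 381481) = ((11484 - 241874) + 118954)*(307237 + 381481) = (-230390 + 118954)*688718 = -111436*688718 = -76747979048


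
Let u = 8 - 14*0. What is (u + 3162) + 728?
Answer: 3898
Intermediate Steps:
u = 8 (u = 8 + 0 = 8)
(u + 3162) + 728 = (8 + 3162) + 728 = 3170 + 728 = 3898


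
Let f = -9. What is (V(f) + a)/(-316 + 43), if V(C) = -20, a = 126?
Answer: -106/273 ≈ -0.38828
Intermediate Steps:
(V(f) + a)/(-316 + 43) = (-20 + 126)/(-316 + 43) = 106/(-273) = 106*(-1/273) = -106/273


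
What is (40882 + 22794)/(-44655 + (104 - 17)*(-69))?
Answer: -31838/25329 ≈ -1.2570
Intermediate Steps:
(40882 + 22794)/(-44655 + (104 - 17)*(-69)) = 63676/(-44655 + 87*(-69)) = 63676/(-44655 - 6003) = 63676/(-50658) = 63676*(-1/50658) = -31838/25329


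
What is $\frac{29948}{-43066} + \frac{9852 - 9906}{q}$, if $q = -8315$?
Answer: $- \frac{123346028}{179046895} \approx -0.6889$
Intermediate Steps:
$\frac{29948}{-43066} + \frac{9852 - 9906}{q} = \frac{29948}{-43066} + \frac{9852 - 9906}{-8315} = 29948 \left(- \frac{1}{43066}\right) + \left(9852 - 9906\right) \left(- \frac{1}{8315}\right) = - \frac{14974}{21533} - - \frac{54}{8315} = - \frac{14974}{21533} + \frac{54}{8315} = - \frac{123346028}{179046895}$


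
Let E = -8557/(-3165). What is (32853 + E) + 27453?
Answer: 190877047/3165 ≈ 60309.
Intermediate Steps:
E = 8557/3165 (E = -8557*(-1/3165) = 8557/3165 ≈ 2.7036)
(32853 + E) + 27453 = (32853 + 8557/3165) + 27453 = 103988302/3165 + 27453 = 190877047/3165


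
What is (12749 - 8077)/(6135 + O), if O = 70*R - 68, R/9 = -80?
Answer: -4672/44333 ≈ -0.10538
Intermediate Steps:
R = -720 (R = 9*(-80) = -720)
O = -50468 (O = 70*(-720) - 68 = -50400 - 68 = -50468)
(12749 - 8077)/(6135 + O) = (12749 - 8077)/(6135 - 50468) = 4672/(-44333) = 4672*(-1/44333) = -4672/44333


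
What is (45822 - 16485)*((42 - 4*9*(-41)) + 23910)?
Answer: 745981236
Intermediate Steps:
(45822 - 16485)*((42 - 4*9*(-41)) + 23910) = 29337*((42 - 36*(-41)) + 23910) = 29337*((42 + 1476) + 23910) = 29337*(1518 + 23910) = 29337*25428 = 745981236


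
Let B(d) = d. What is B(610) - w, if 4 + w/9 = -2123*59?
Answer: 1127959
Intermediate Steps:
w = -1127349 (w = -36 + 9*(-2123*59) = -36 + 9*(-125257) = -36 - 1127313 = -1127349)
B(610) - w = 610 - 1*(-1127349) = 610 + 1127349 = 1127959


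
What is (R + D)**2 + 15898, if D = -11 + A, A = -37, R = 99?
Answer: 18499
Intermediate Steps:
D = -48 (D = -11 - 37 = -48)
(R + D)**2 + 15898 = (99 - 48)**2 + 15898 = 51**2 + 15898 = 2601 + 15898 = 18499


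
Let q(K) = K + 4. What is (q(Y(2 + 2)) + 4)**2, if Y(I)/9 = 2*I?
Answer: 6400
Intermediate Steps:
Y(I) = 18*I (Y(I) = 9*(2*I) = 18*I)
q(K) = 4 + K
(q(Y(2 + 2)) + 4)**2 = ((4 + 18*(2 + 2)) + 4)**2 = ((4 + 18*4) + 4)**2 = ((4 + 72) + 4)**2 = (76 + 4)**2 = 80**2 = 6400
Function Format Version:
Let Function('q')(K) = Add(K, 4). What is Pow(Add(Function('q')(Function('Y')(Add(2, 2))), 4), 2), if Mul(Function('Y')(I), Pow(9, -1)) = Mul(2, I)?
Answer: 6400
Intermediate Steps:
Function('Y')(I) = Mul(18, I) (Function('Y')(I) = Mul(9, Mul(2, I)) = Mul(18, I))
Function('q')(K) = Add(4, K)
Pow(Add(Function('q')(Function('Y')(Add(2, 2))), 4), 2) = Pow(Add(Add(4, Mul(18, Add(2, 2))), 4), 2) = Pow(Add(Add(4, Mul(18, 4)), 4), 2) = Pow(Add(Add(4, 72), 4), 2) = Pow(Add(76, 4), 2) = Pow(80, 2) = 6400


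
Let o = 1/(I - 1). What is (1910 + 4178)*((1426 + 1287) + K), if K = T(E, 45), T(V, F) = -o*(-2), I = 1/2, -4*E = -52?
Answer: 16492392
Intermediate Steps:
E = 13 (E = -1/4*(-52) = 13)
I = 1/2 (I = 1*(1/2) = 1/2 ≈ 0.50000)
o = -2 (o = 1/(1/2 - 1) = 1/(-1/2) = -2)
T(V, F) = -4 (T(V, F) = -1*(-2)*(-2) = 2*(-2) = -4)
K = -4
(1910 + 4178)*((1426 + 1287) + K) = (1910 + 4178)*((1426 + 1287) - 4) = 6088*(2713 - 4) = 6088*2709 = 16492392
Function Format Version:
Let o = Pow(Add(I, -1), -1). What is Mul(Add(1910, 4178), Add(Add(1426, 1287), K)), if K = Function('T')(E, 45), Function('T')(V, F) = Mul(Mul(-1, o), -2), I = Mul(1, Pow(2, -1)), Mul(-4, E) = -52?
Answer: 16492392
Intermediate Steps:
E = 13 (E = Mul(Rational(-1, 4), -52) = 13)
I = Rational(1, 2) (I = Mul(1, Rational(1, 2)) = Rational(1, 2) ≈ 0.50000)
o = -2 (o = Pow(Add(Rational(1, 2), -1), -1) = Pow(Rational(-1, 2), -1) = -2)
Function('T')(V, F) = -4 (Function('T')(V, F) = Mul(Mul(-1, -2), -2) = Mul(2, -2) = -4)
K = -4
Mul(Add(1910, 4178), Add(Add(1426, 1287), K)) = Mul(Add(1910, 4178), Add(Add(1426, 1287), -4)) = Mul(6088, Add(2713, -4)) = Mul(6088, 2709) = 16492392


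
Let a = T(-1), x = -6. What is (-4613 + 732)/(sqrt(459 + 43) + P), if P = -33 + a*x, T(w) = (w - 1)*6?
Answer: -151359/1019 + 3881*sqrt(502)/1019 ≈ -63.203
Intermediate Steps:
T(w) = -6 + 6*w (T(w) = (-1 + w)*6 = -6 + 6*w)
a = -12 (a = -6 + 6*(-1) = -6 - 6 = -12)
P = 39 (P = -33 - 12*(-6) = -33 + 72 = 39)
(-4613 + 732)/(sqrt(459 + 43) + P) = (-4613 + 732)/(sqrt(459 + 43) + 39) = -3881/(sqrt(502) + 39) = -3881/(39 + sqrt(502))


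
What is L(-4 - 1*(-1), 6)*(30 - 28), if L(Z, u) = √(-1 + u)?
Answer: 2*√5 ≈ 4.4721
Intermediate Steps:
L(-4 - 1*(-1), 6)*(30 - 28) = √(-1 + 6)*(30 - 28) = √5*2 = 2*√5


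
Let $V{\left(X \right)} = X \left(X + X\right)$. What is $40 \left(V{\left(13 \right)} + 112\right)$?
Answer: $18000$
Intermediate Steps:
$V{\left(X \right)} = 2 X^{2}$ ($V{\left(X \right)} = X 2 X = 2 X^{2}$)
$40 \left(V{\left(13 \right)} + 112\right) = 40 \left(2 \cdot 13^{2} + 112\right) = 40 \left(2 \cdot 169 + 112\right) = 40 \left(338 + 112\right) = 40 \cdot 450 = 18000$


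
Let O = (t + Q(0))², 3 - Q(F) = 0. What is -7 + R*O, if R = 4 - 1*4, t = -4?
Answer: -7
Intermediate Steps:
R = 0 (R = 4 - 4 = 0)
Q(F) = 3 (Q(F) = 3 - 1*0 = 3 + 0 = 3)
O = 1 (O = (-4 + 3)² = (-1)² = 1)
-7 + R*O = -7 + 0*1 = -7 + 0 = -7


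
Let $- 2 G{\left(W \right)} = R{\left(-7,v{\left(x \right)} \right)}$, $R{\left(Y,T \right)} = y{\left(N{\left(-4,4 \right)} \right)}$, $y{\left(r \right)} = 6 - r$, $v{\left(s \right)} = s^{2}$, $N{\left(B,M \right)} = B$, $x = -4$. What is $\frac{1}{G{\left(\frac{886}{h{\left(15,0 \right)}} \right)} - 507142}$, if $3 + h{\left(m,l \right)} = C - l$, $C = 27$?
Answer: $- \frac{1}{507147} \approx -1.9718 \cdot 10^{-6}$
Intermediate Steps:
$h{\left(m,l \right)} = 24 - l$ ($h{\left(m,l \right)} = -3 - \left(-27 + l\right) = 24 - l$)
$R{\left(Y,T \right)} = 10$ ($R{\left(Y,T \right)} = 6 - -4 = 6 + 4 = 10$)
$G{\left(W \right)} = -5$ ($G{\left(W \right)} = \left(- \frac{1}{2}\right) 10 = -5$)
$\frac{1}{G{\left(\frac{886}{h{\left(15,0 \right)}} \right)} - 507142} = \frac{1}{-5 - 507142} = \frac{1}{-507147} = - \frac{1}{507147}$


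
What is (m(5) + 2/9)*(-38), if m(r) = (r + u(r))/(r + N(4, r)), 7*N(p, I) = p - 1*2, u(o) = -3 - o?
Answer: 4370/333 ≈ 13.123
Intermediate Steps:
N(p, I) = -2/7 + p/7 (N(p, I) = (p - 1*2)/7 = (p - 2)/7 = (-2 + p)/7 = -2/7 + p/7)
m(r) = -3/(2/7 + r) (m(r) = (r + (-3 - r))/(r + (-2/7 + (1/7)*4)) = -3/(r + (-2/7 + 4/7)) = -3/(r + 2/7) = -3/(2/7 + r))
(m(5) + 2/9)*(-38) = (-21/(2 + 7*5) + 2/9)*(-38) = (-21/(2 + 35) + 2*(1/9))*(-38) = (-21/37 + 2/9)*(-38) = -115/333*(-38) = 4370/333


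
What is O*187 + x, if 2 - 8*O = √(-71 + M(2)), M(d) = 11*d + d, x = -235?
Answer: -753/4 - 187*I*√47/8 ≈ -188.25 - 160.25*I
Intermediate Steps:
M(d) = 12*d
O = ¼ - I*√47/8 (O = ¼ - √(-71 + 12*2)/8 = ¼ - √(-71 + 24)/8 = ¼ - I*√47/8 ≈ 0.25 - 0.85696*I)
O*187 + x = (¼ - I*√47/8)*187 - 235 = (187/4 - 187*I*√47/8) - 235 = -753/4 - 187*I*√47/8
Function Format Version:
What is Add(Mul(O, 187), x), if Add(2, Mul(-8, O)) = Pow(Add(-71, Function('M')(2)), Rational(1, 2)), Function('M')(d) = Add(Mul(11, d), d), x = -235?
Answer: Add(Rational(-753, 4), Mul(Rational(-187, 8), I, Pow(47, Rational(1, 2)))) ≈ Add(-188.25, Mul(-160.25, I))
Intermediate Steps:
Function('M')(d) = Mul(12, d)
O = Add(Rational(1, 4), Mul(Rational(-1, 8), I, Pow(47, Rational(1, 2)))) (O = Add(Rational(1, 4), Mul(Rational(-1, 8), Pow(Add(-71, Mul(12, 2)), Rational(1, 2)))) = Add(Rational(1, 4), Mul(Rational(-1, 8), Pow(Add(-71, 24), Rational(1, 2)))) = Add(Rational(1, 4), Mul(Rational(-1, 8), Pow(-47, Rational(1, 2)))) = Add(Rational(1, 4), Mul(Rational(-1, 8), Mul(I, Pow(47, Rational(1, 2))))) = Add(Rational(1, 4), Mul(Rational(-1, 8), I, Pow(47, Rational(1, 2)))) ≈ Add(0.25000, Mul(-0.85696, I)))
Add(Mul(O, 187), x) = Add(Mul(Add(Rational(1, 4), Mul(Rational(-1, 8), I, Pow(47, Rational(1, 2)))), 187), -235) = Add(Add(Rational(187, 4), Mul(Rational(-187, 8), I, Pow(47, Rational(1, 2)))), -235) = Add(Rational(-753, 4), Mul(Rational(-187, 8), I, Pow(47, Rational(1, 2))))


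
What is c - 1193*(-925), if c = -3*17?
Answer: 1103474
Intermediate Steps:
c = -51
c - 1193*(-925) = -51 - 1193*(-925) = -51 + 1103525 = 1103474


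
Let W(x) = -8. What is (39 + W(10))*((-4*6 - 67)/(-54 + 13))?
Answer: 2821/41 ≈ 68.805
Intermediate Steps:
(39 + W(10))*((-4*6 - 67)/(-54 + 13)) = (39 - 8)*((-4*6 - 67)/(-54 + 13)) = 31*((-24 - 67)/(-41)) = 31*(-91*(-1/41)) = 31*(91/41) = 2821/41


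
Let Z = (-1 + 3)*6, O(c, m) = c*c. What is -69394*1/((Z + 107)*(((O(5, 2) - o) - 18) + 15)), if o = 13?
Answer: -4082/63 ≈ -64.794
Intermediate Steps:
O(c, m) = c**2
Z = 12 (Z = 2*6 = 12)
-69394*1/((Z + 107)*(((O(5, 2) - o) - 18) + 15)) = -69394*1/((12 + 107)*(((5**2 - 1*13) - 18) + 15)) = -69394*1/(119*(((25 - 13) - 18) + 15)) = -69394*1/(119*((12 - 18) + 15)) = -69394*1/(119*(-6 + 15)) = -69394/(9*119) = -69394/1071 = -69394*1/1071 = -4082/63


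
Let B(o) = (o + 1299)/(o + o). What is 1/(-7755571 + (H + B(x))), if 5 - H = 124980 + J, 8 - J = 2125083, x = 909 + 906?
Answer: -605/3482059436 ≈ -1.7375e-7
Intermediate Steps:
x = 1815
B(o) = (1299 + o)/(2*o) (B(o) = (1299 + o)/((2*o)) = (1299 + o)*(1/(2*o)) = (1299 + o)/(2*o))
J = -2125075 (J = 8 - 1*2125083 = 8 - 2125083 = -2125075)
H = 2000100 (H = 5 - (124980 - 2125075) = 5 - 1*(-2000095) = 5 + 2000095 = 2000100)
1/(-7755571 + (H + B(x))) = 1/(-7755571 + (2000100 + (1/2)*(1299 + 1815)/1815)) = 1/(-7755571 + (2000100 + (1/2)*(1/1815)*3114)) = 1/(-7755571 + (2000100 + 519/605)) = 1/(-7755571 + 1210061019/605) = 1/(-3482059436/605) = -605/3482059436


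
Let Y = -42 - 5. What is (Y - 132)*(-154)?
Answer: 27566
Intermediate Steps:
Y = -47
(Y - 132)*(-154) = (-47 - 132)*(-154) = -179*(-154) = 27566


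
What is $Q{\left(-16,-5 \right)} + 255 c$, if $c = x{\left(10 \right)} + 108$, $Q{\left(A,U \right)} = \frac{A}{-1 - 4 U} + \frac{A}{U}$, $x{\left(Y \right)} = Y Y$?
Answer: $\frac{5039024}{95} \approx 53042.0$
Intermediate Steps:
$x{\left(Y \right)} = Y^{2}$
$Q{\left(A,U \right)} = \frac{A}{U} + \frac{A}{-1 - 4 U}$
$c = 208$ ($c = 10^{2} + 108 = 100 + 108 = 208$)
$Q{\left(-16,-5 \right)} + 255 c = - \frac{16 \left(1 + 3 \left(-5\right)\right)}{\left(-5\right) \left(1 + 4 \left(-5\right)\right)} + 255 \cdot 208 = \left(-16\right) \left(- \frac{1}{5}\right) \frac{1}{1 - 20} \left(1 - 15\right) + 53040 = \left(-16\right) \left(- \frac{1}{5}\right) \frac{1}{-19} \left(-14\right) + 53040 = \left(-16\right) \left(- \frac{1}{5}\right) \left(- \frac{1}{19}\right) \left(-14\right) + 53040 = \frac{224}{95} + 53040 = \frac{5039024}{95}$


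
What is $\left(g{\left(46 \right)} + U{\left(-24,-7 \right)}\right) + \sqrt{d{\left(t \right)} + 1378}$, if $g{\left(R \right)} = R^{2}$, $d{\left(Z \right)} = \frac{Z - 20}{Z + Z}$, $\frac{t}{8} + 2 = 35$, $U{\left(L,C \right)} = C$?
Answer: $2109 + \frac{\sqrt{6004581}}{66} \approx 2146.1$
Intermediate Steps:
$t = 264$ ($t = -16 + 8 \cdot 35 = -16 + 280 = 264$)
$d{\left(Z \right)} = \frac{-20 + Z}{2 Z}$
$\left(g{\left(46 \right)} + U{\left(-24,-7 \right)}\right) + \sqrt{d{\left(t \right)} + 1378} = \left(46^{2} - 7\right) + \sqrt{\frac{-20 + 264}{2 \cdot 264} + 1378} = \left(2116 - 7\right) + \sqrt{\frac{1}{2} \cdot \frac{1}{264} \cdot 244 + 1378} = 2109 + \sqrt{\frac{61}{132} + 1378} = 2109 + \sqrt{\frac{181957}{132}} = 2109 + \frac{\sqrt{6004581}}{66}$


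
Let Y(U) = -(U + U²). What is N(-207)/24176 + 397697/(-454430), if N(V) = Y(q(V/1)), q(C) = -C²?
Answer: -52146271645627/686643730 ≈ -75944.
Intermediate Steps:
Y(U) = -U - U²
N(V) = V²*(1 - V²) (N(V) = -(-(V/1)²)*(1 - (V/1)²) = -(-(V*1)²)*(1 - (V*1)²) = -(-V²)*(1 - V²) = V²*(1 - V²))
N(-207)/24176 + 397697/(-454430) = ((-207)² - 1*(-207)⁴)/24176 + 397697/(-454430) = (42849 - 1*1836036801)*(1/24176) + 397697*(-1/454430) = (42849 - 1836036801)*(1/24176) - 397697/454430 = -1835993952*1/24176 - 397697/454430 = -114749622/1511 - 397697/454430 = -52146271645627/686643730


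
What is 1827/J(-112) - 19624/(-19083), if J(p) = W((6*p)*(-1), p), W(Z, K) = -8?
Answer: -34707649/152664 ≈ -227.35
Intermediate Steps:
J(p) = -8
1827/J(-112) - 19624/(-19083) = 1827/(-8) - 19624/(-19083) = 1827*(-⅛) - 19624*(-1/19083) = -1827/8 + 19624/19083 = -34707649/152664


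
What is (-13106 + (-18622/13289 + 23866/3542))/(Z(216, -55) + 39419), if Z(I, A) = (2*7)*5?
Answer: -308321739739/929366467491 ≈ -0.33175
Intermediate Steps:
Z(I, A) = 70 (Z(I, A) = 14*5 = 70)
(-13106 + (-18622/13289 + 23866/3542))/(Z(216, -55) + 39419) = (-13106 + (-18622/13289 + 23866/3542))/(70 + 39419) = (-13106 + (-18622*1/13289 + 23866*(1/3542)))/39489 = (-13106 + (-18622/13289 + 11933/1771))*(1/39489) = (-13106 + 125598075/23534819)*(1/39489) = -308321739739/23534819*1/39489 = -308321739739/929366467491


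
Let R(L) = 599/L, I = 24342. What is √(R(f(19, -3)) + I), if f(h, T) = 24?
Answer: √3508842/12 ≈ 156.10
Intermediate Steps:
√(R(f(19, -3)) + I) = √(599/24 + 24342) = √(584807/24) = √3508842/12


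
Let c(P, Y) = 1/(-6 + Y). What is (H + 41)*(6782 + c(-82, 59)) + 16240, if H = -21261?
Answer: -7626604620/53 ≈ -1.4390e+8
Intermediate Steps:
(H + 41)*(6782 + c(-82, 59)) + 16240 = (-21261 + 41)*(6782 + 1/(-6 + 59)) + 16240 = -21220*(6782 + 1/53) + 16240 = -21220*359447/53 + 16240 = -7627465340/53 + 16240 = -7626604620/53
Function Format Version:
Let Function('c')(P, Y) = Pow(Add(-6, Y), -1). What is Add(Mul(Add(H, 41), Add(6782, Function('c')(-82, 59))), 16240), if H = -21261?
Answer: Rational(-7626604620, 53) ≈ -1.4390e+8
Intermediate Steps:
Add(Mul(Add(H, 41), Add(6782, Function('c')(-82, 59))), 16240) = Add(Mul(Add(-21261, 41), Add(6782, Pow(Add(-6, 59), -1))), 16240) = Add(Mul(-21220, Add(6782, Pow(53, -1))), 16240) = Add(Mul(-21220, Add(6782, Rational(1, 53))), 16240) = Add(Mul(-21220, Rational(359447, 53)), 16240) = Add(Rational(-7627465340, 53), 16240) = Rational(-7626604620, 53)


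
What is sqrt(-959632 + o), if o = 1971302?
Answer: sqrt(1011670) ≈ 1005.8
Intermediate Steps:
sqrt(-959632 + o) = sqrt(-959632 + 1971302) = sqrt(1011670)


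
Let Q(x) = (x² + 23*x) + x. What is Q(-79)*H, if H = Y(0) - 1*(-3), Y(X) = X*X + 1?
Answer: 17380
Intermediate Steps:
Q(x) = x² + 24*x
Y(X) = 1 + X² (Y(X) = X² + 1 = 1 + X²)
H = 4 (H = (1 + 0²) - 1*(-3) = (1 + 0) + 3 = 1 + 3 = 4)
Q(-79)*H = -79*(24 - 79)*4 = -79*(-55)*4 = 4345*4 = 17380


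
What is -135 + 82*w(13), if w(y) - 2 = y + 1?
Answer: 1177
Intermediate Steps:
w(y) = 3 + y (w(y) = 2 + (y + 1) = 2 + (1 + y) = 3 + y)
-135 + 82*w(13) = -135 + 82*(3 + 13) = -135 + 82*16 = -135 + 1312 = 1177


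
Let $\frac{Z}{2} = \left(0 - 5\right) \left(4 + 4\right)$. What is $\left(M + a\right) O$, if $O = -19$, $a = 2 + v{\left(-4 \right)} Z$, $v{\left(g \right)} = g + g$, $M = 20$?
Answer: $-12578$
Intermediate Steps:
$Z = -80$ ($Z = 2 \left(0 - 5\right) \left(4 + 4\right) = 2 \left(\left(-5\right) 8\right) = 2 \left(-40\right) = -80$)
$v{\left(g \right)} = 2 g$
$a = 642$ ($a = 2 + 2 \left(-4\right) \left(-80\right) = 2 - -640 = 2 + 640 = 642$)
$\left(M + a\right) O = \left(20 + 642\right) \left(-19\right) = 662 \left(-19\right) = -12578$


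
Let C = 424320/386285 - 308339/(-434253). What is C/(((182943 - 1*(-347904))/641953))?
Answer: 1693466228468365/774323069795469 ≈ 2.1870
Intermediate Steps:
C = 60673792715/33549084021 (C = 424320*(1/386285) - 308339*(-1/434253) = 84864/77257 + 308339/434253 = 60673792715/33549084021 ≈ 1.8085)
C/(((182943 - 1*(-347904))/641953)) = 60673792715/(33549084021*(((182943 - 1*(-347904))/641953))) = 60673792715/(33549084021*(((182943 + 347904)*(1/641953)))) = 60673792715/(33549084021*((530847*(1/641953)))) = 60673792715/(33549084021*(530847/641953)) = (60673792715/33549084021)*(641953/530847) = 1693466228468365/774323069795469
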